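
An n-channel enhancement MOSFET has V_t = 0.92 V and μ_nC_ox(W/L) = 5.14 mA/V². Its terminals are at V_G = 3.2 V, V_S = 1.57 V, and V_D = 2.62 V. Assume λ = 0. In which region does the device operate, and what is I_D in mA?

Saturation; I_D = 1.30 mA

V_GS = V_G − V_S = 3.2 − 1.57 = 1.63 V; V_DS = V_D − V_S = 2.62 − 1.57 = 1.05 V.
V_ov = V_GS − V_t = 1.63 − 0.92 = 0.71 V.
Since V_DS = 1.05 V ≥ V_ov = 0.71 V, the device is in saturation.
I_D = ½ k_n V_ov² = 0.5 × 5.14 × 0.71² = 1.3 mA.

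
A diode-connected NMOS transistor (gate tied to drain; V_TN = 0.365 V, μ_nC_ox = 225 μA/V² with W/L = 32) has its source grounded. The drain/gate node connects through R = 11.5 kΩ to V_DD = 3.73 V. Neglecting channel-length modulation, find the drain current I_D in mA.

I_D = 0.269 mA

With gate tied to drain, V_GS = V_DS ≥ V_GS − V_TN, so the device is in saturation.
k_n = μ_nC_ox · (W/L) = 7.2 mA/V².
KCL at the drain: ½ k_n (V_GS − V_TN)² = (V_DD − V_GS)/R.
Let x = V_GS − 0.365. Then 41.4 x² + x − 3.365 = 0, giving x = 0.273 V (positive root), so V_GS = 0.638 V.
I_D = (V_DD − V_GS)/R = (3.73 − 0.638) / 11.5 = 0.269 mA.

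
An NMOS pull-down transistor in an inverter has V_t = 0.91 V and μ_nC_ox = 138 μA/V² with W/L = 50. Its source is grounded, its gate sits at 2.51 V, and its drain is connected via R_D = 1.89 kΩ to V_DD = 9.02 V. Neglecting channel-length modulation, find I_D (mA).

I_D = 4.52 mA

V_GS = V_G = 2.51 V, so V_ov = 2.51 − 0.91 = 1.6 V.
k_n = μ_nC_ox · (W/L) = 6.9 mA/V².
Assume saturation: I_D = ½ k_n V_ov² = 0.5 × 6.9 × 1.6² = 8.83 mA, giving V_DS = V_DD − I_D R_D = 9.02 − 8.83 × 1.89 = -7.67 V.
But -7.67 V < V_ov = 1.6 V, so the device is actually in triode.
In triode I_D = k_n[V_ov V_DS − ½ V_DS²] and I_D = (V_DD − V_DS)/R_D. Equating: 6.52 V_DS² − 21.87 V_DS + 9.02 = 0, giving V_DS = 0.482 V (the root below V_ov).
I_D = (9.02 − 0.482) / 1.89 = 4.52 mA.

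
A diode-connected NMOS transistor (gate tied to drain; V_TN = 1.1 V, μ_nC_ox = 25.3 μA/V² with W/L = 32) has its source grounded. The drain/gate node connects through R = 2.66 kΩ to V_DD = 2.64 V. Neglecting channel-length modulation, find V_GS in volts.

With gate tied to drain, V_GS = V_DS ≥ V_GS − V_TN, so the device is in saturation.
k_n = μ_nC_ox · (W/L) = 0.8096 mA/V².
KCL at the drain: ½ k_n (V_GS − V_TN)² = (V_DD − V_GS)/R.
Let x = V_GS − 1.1. Then 1.08 x² + x − 1.54 = 0, giving x = 0.819 V (positive root), so V_GS = 1.92 V.
I_D = (V_DD − V_GS)/R = (2.64 − 1.92) / 2.66 = 0.271 mA.

V_GS = 1.92 V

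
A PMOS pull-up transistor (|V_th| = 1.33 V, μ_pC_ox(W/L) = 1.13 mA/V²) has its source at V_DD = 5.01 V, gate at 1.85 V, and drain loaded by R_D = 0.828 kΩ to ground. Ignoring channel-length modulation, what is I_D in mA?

V_SG = V_DD − V_G = 5.01 − 1.85 = 3.16 V, so V_ov = 3.16 − 1.33 = 1.83 V.
Assume saturation: I_D = ½ k_p V_ov² = 0.5 × 1.13 × 1.83² = 1.89 mA, giving V_SD = V_DD − I_D R_D = 5.01 − 1.89 × 0.828 = 3.44 V.
V_SD = 3.44 V ≥ V_ov = 1.83 V, confirming saturation.

I_D = 1.89 mA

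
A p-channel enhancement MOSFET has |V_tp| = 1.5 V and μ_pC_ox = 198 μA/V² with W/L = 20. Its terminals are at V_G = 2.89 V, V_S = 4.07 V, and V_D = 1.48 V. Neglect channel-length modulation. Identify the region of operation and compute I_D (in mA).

V_SG = V_S − V_G = 4.07 − 2.89 = 1.18 V; V_SD = V_S − V_D = 4.07 − 1.48 = 2.59 V.
V_SG = 1.18 V < |V_tp| = 1.5 V, so the transistor is in cutoff.

Cutoff; I_D = 0 mA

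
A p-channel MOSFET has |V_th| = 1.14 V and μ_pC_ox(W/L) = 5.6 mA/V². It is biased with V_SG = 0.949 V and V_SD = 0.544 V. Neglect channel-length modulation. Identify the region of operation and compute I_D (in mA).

Cutoff; I_D = 0 mA

V_SG = 0.949 V < |V_th| = 1.14 V, so the transistor is in cutoff.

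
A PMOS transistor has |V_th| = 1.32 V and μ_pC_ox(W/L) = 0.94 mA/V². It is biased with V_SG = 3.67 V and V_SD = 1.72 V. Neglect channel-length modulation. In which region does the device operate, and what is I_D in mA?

V_ov = V_SG − |V_th| = 3.67 − 1.32 = 2.35 V.
Since V_SD = 1.72 V < V_ov = 2.35 V, the device is in the triode region.
I_D = k_p [V_ov · V_SD − ½ V_SD²] = 0.94 × [2.35 × 1.72 − 0.5 × 1.72²] = 2.41 mA.

Triode; I_D = 2.41 mA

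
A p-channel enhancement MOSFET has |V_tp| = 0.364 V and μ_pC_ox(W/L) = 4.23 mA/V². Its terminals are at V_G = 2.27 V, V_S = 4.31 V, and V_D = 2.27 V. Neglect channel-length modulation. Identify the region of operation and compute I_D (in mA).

Saturation; I_D = 5.94 mA

V_SG = V_S − V_G = 4.31 − 2.27 = 2.04 V; V_SD = V_S − V_D = 4.31 − 2.27 = 2.04 V.
V_ov = V_SG − |V_tp| = 2.04 − 0.364 = 1.68 V.
Since V_SD = 2.04 V ≥ V_ov = 1.68 V, the device is in saturation.
I_D = ½ k_p V_ov² = 0.5 × 4.23 × 1.68² = 5.94 mA.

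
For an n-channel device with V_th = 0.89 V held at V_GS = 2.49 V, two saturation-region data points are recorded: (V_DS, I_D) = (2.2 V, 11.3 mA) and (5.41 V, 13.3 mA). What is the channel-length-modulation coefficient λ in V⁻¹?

With V_GS fixed, I_D ∝ (1 + λ V_DS) in saturation, so I_D2/I_D1 = (1 + λ V_DS2)/(1 + λ V_DS1).
13.3/11.3 = 1.177 = (1 + 5.41 λ)/(1 + 2.2 λ).
Solving: λ (I_D1 V_DS2 − I_D2 V_DS1) = I_D2 − I_D1, so λ = (13.3 − 11.3) / (11.3 × 5.41 − 13.3 × 2.2) = 2 / 31.9 = 0.0627 V⁻¹.

λ = 0.0627 V⁻¹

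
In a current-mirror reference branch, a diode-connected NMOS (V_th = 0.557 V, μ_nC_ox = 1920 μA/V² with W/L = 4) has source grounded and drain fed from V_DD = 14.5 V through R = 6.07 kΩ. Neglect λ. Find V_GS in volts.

V_GS = 1.31 V

With gate tied to drain, V_GS = V_DS ≥ V_GS − V_th, so the device is in saturation.
k_n = μ_nC_ox · (W/L) = 7.68 mA/V².
KCL at the drain: ½ k_n (V_GS − V_th)² = (V_DD − V_GS)/R.
Let x = V_GS − 0.557. Then 23.3 x² + x − 13.94 = 0, giving x = 0.752 V (positive root), so V_GS = 1.31 V.
I_D = (V_DD − V_GS)/R = (14.5 − 1.31) / 6.07 = 2.17 mA.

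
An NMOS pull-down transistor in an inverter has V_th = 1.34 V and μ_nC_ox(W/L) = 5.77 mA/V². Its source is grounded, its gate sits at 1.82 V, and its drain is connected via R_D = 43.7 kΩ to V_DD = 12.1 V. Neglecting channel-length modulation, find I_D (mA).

V_GS = V_G = 1.82 V, so V_ov = 1.82 − 1.34 = 0.48 V.
Assume saturation: I_D = ½ k_n V_ov² = 0.5 × 5.77 × 0.48² = 0.665 mA, giving V_DS = V_DD − I_D R_D = 12.1 − 0.665 × 43.7 = -16.9 V.
But -16.9 V < V_ov = 0.48 V, so the device is actually in triode.
In triode I_D = k_n[V_ov V_DS − ½ V_DS²] and I_D = (V_DD − V_DS)/R_D. Equating: 126 V_DS² − 122 V_DS + 12.1 = 0, giving V_DS = 0.112 V (the root below V_ov).
I_D = (12.1 − 0.112) / 43.7 = 0.274 mA.

I_D = 0.274 mA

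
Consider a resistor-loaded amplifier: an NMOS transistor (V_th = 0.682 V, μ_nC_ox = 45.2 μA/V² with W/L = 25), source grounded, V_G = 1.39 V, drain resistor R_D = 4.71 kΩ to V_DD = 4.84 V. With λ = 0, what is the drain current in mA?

V_GS = V_G = 1.39 V, so V_ov = 1.39 − 0.682 = 0.708 V.
k_n = μ_nC_ox · (W/L) = 1.13 mA/V².
Assume saturation: I_D = ½ k_n V_ov² = 0.5 × 1.13 × 0.708² = 0.283 mA, giving V_DS = V_DD − I_D R_D = 4.84 − 0.283 × 4.71 = 3.51 V.
V_DS = 3.51 V ≥ V_ov = 0.708 V, confirming saturation.

I_D = 0.283 mA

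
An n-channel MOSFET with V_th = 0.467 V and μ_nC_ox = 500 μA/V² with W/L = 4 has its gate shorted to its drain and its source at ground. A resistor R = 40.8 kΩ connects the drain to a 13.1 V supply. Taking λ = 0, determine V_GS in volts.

With gate tied to drain, V_GS = V_DS ≥ V_GS − V_th, so the device is in saturation.
k_n = μ_nC_ox · (W/L) = 2 mA/V².
KCL at the drain: ½ k_n (V_GS − V_th)² = (V_DD − V_GS)/R.
Let x = V_GS − 0.467. Then 40.8 x² + x − 12.63 = 0, giving x = 0.544 V (positive root), so V_GS = 1.01 V.
I_D = (V_DD − V_GS)/R = (13.1 − 1.01) / 40.8 = 0.296 mA.

V_GS = 1.01 V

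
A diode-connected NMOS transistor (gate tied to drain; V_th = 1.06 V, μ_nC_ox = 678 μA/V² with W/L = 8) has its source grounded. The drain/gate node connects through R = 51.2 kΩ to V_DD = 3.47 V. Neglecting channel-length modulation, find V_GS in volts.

V_GS = 1.19 V

With gate tied to drain, V_GS = V_DS ≥ V_GS − V_th, so the device is in saturation.
k_n = μ_nC_ox · (W/L) = 5.424 mA/V².
KCL at the drain: ½ k_n (V_GS − V_th)² = (V_DD − V_GS)/R.
Let x = V_GS − 1.06. Then 139 x² + x − 2.41 = 0, giving x = 0.128 V (positive root), so V_GS = 1.19 V.
I_D = (V_DD − V_GS)/R = (3.47 − 1.19) / 51.2 = 0.0446 mA.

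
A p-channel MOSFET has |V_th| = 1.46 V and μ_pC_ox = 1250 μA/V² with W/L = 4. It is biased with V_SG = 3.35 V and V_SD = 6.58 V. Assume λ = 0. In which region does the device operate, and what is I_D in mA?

Saturation; I_D = 8.93 mA

k_p = μ_pC_ox · (W/L) = 5 mA/V².
V_ov = V_SG − |V_th| = 3.35 − 1.46 = 1.89 V.
Since V_SD = 6.58 V ≥ V_ov = 1.89 V, the device is in saturation.
I_D = ½ k_p V_ov² = 0.5 × 5 × 1.89² = 8.93 mA.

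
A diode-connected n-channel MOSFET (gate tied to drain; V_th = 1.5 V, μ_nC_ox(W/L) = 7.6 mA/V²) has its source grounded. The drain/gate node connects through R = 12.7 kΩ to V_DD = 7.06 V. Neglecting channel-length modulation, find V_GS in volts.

V_GS = 1.83 V

With gate tied to drain, V_GS = V_DS ≥ V_GS − V_th, so the device is in saturation.
KCL at the drain: ½ k_n (V_GS − V_th)² = (V_DD − V_GS)/R.
Let x = V_GS − 1.5. Then 48.3 x² + x − 5.56 = 0, giving x = 0.329 V (positive root), so V_GS = 1.83 V.
I_D = (V_DD − V_GS)/R = (7.06 − 1.83) / 12.7 = 0.412 mA.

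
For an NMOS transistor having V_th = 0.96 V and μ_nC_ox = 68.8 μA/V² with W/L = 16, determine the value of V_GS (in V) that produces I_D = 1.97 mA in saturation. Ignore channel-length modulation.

k_n = μ_nC_ox · (W/L) = 1.101 mA/V².
In saturation I_D = ½ k_n (V_GS − V_th)², so V_GS − V_th = √(2 I_D / k_n) = √(2 × 1.97 / 1.101) = 1.89 V.
V_GS = 0.96 + 1.89 = 2.85 V.

V_GS = 2.85 V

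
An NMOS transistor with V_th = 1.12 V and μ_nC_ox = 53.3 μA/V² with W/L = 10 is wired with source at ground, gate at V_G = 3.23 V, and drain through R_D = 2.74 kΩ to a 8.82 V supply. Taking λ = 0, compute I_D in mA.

I_D = 1.19 mA

V_GS = V_G = 3.23 V, so V_ov = 3.23 − 1.12 = 2.11 V.
k_n = μ_nC_ox · (W/L) = 0.533 mA/V².
Assume saturation: I_D = ½ k_n V_ov² = 0.5 × 0.533 × 2.11² = 1.19 mA, giving V_DS = V_DD − I_D R_D = 8.82 − 1.19 × 2.74 = 5.57 V.
V_DS = 5.57 V ≥ V_ov = 2.11 V, confirming saturation.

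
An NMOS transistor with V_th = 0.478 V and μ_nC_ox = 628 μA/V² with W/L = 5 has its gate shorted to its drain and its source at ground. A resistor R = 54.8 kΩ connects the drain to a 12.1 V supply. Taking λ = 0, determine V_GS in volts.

With gate tied to drain, V_GS = V_DS ≥ V_GS − V_th, so the device is in saturation.
k_n = μ_nC_ox · (W/L) = 3.14 mA/V².
KCL at the drain: ½ k_n (V_GS − V_th)² = (V_DD − V_GS)/R.
Let x = V_GS − 0.478. Then 86 x² + x − 11.62 = 0, giving x = 0.362 V (positive root), so V_GS = 0.84 V.
I_D = (V_DD − V_GS)/R = (12.1 − 0.84) / 54.8 = 0.205 mA.

V_GS = 0.840 V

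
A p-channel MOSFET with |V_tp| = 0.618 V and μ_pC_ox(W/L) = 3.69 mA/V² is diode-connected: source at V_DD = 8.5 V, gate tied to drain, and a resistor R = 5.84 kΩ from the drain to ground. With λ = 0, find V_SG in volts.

With gate tied to drain, V_SG = V_SD ≥ V_SG − |V_tp|, so the device is in saturation.
KCL at the drain: ½ k_p (V_SG − |V_tp|)² = (V_DD − V_SG)/R.
Let x = V_SG − 0.618. Then 10.8 x² + x − 7.882 = 0, giving x = 0.81 V (positive root), so V_SG = 1.43 V.
I_D = (V_DD − V_SG)/R = (8.5 − 1.43) / 5.84 = 1.21 mA.

V_SG = 1.43 V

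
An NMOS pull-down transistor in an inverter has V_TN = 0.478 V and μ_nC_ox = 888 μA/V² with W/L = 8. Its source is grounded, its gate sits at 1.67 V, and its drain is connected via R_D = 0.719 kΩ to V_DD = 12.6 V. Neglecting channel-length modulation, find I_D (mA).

V_GS = V_G = 1.67 V, so V_ov = 1.67 − 0.478 = 1.19 V.
k_n = μ_nC_ox · (W/L) = 7.104 mA/V².
Assume saturation: I_D = ½ k_n V_ov² = 0.5 × 7.104 × 1.19² = 5.05 mA, giving V_DS = V_DD − I_D R_D = 12.6 − 5.05 × 0.719 = 8.97 V.
V_DS = 8.97 V ≥ V_ov = 1.19 V, confirming saturation.

I_D = 5.05 mA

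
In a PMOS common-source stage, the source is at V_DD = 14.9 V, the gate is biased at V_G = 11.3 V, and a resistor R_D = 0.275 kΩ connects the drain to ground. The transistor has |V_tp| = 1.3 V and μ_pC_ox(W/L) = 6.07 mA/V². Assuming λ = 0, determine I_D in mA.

I_D = 16.1 mA

V_SG = V_DD − V_G = 14.9 − 11.3 = 3.6 V, so V_ov = 3.6 − 1.3 = 2.3 V.
Assume saturation: I_D = ½ k_p V_ov² = 0.5 × 6.07 × 2.3² = 16.1 mA, giving V_SD = V_DD − I_D R_D = 14.9 − 16.1 × 0.275 = 10.5 V.
V_SD = 10.5 V ≥ V_ov = 2.3 V, confirming saturation.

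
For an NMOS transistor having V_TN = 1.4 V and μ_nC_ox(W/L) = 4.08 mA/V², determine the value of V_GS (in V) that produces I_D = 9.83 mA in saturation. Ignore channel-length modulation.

In saturation I_D = ½ k_n (V_GS − V_TN)², so V_GS − V_TN = √(2 I_D / k_n) = √(2 × 9.83 / 4.08) = 2.2 V.
V_GS = 1.4 + 2.2 = 3.6 V.

V_GS = 3.60 V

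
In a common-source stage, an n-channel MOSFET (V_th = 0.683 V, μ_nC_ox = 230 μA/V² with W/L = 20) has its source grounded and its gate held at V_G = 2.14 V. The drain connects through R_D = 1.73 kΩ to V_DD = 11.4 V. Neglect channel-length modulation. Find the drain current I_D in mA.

I_D = 4.88 mA

V_GS = V_G = 2.14 V, so V_ov = 2.14 − 0.683 = 1.46 V.
k_n = μ_nC_ox · (W/L) = 4.6 mA/V².
Assume saturation: I_D = ½ k_n V_ov² = 0.5 × 4.6 × 1.46² = 4.88 mA, giving V_DS = V_DD − I_D R_D = 11.4 − 4.88 × 1.73 = 2.95 V.
V_DS = 2.95 V ≥ V_ov = 1.46 V, confirming saturation.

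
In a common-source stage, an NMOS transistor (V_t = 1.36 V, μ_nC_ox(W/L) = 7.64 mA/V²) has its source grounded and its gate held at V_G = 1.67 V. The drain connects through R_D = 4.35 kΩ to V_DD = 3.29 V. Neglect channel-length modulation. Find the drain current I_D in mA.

V_GS = V_G = 1.67 V, so V_ov = 1.67 − 1.36 = 0.31 V.
Assume saturation: I_D = ½ k_n V_ov² = 0.5 × 7.64 × 0.31² = 0.367 mA, giving V_DS = V_DD − I_D R_D = 3.29 − 0.367 × 4.35 = 1.69 V.
V_DS = 1.69 V ≥ V_ov = 0.31 V, confirming saturation.

I_D = 0.367 mA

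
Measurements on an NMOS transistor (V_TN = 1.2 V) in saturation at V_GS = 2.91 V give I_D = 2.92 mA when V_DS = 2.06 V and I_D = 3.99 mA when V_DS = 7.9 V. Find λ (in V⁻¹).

λ = 0.0721 V⁻¹

With V_GS fixed, I_D ∝ (1 + λ V_DS) in saturation, so I_D2/I_D1 = (1 + λ V_DS2)/(1 + λ V_DS1).
3.99/2.92 = 1.366 = (1 + 7.9 λ)/(1 + 2.06 λ).
Solving: λ (I_D1 V_DS2 − I_D2 V_DS1) = I_D2 − I_D1, so λ = (3.99 − 2.92) / (2.92 × 7.9 − 3.99 × 2.06) = 1.07 / 14.8 = 0.0721 V⁻¹.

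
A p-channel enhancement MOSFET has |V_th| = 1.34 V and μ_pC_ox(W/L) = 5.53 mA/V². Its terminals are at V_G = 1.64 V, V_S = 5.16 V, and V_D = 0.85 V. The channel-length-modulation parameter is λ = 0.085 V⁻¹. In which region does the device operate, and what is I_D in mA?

V_SG = V_S − V_G = 5.16 − 1.64 = 3.52 V; V_SD = V_S − V_D = 5.16 − 0.85 = 4.31 V.
V_ov = V_SG − |V_th| = 3.52 − 1.34 = 2.18 V.
Since V_SD = 4.31 V ≥ V_ov = 2.18 V, the device is in saturation.
I_D = ½ k_p V_ov² (1 + λ V_SD) = 0.5 × 5.53 × 2.18² × (1 + 0.085 × 4.31) = 18 mA.

Saturation; I_D = 18.0 mA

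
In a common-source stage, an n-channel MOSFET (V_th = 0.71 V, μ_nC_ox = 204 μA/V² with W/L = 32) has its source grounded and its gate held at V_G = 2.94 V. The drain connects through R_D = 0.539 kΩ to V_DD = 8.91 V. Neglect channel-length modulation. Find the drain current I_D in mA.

V_GS = V_G = 2.94 V, so V_ov = 2.94 − 0.71 = 2.23 V.
k_n = μ_nC_ox · (W/L) = 6.528 mA/V².
Assume saturation: I_D = ½ k_n V_ov² = 0.5 × 6.528 × 2.23² = 16.2 mA, giving V_DS = V_DD − I_D R_D = 8.91 − 16.2 × 0.539 = 0.161 V.
But 0.161 V < V_ov = 2.23 V, so the device is actually in triode.
In triode I_D = k_n[V_ov V_DS − ½ V_DS²] and I_D = (V_DD − V_DS)/R_D. Equating: 1.76 V_DS² − 8.846 V_DS + 8.91 = 0, giving V_DS = 1.39 V (the root below V_ov).
I_D = (8.91 − 1.39) / 0.539 = 13.9 mA.

I_D = 13.9 mA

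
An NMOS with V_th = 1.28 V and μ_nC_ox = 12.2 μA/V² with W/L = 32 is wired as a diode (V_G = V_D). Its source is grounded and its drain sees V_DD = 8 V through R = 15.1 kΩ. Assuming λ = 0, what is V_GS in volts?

V_GS = 2.63 V

With gate tied to drain, V_GS = V_DS ≥ V_GS − V_th, so the device is in saturation.
k_n = μ_nC_ox · (W/L) = 0.3904 mA/V².
KCL at the drain: ½ k_n (V_GS − V_th)² = (V_DD − V_GS)/R.
Let x = V_GS − 1.28. Then 2.95 x² + x − 6.72 = 0, giving x = 1.35 V (positive root), so V_GS = 2.63 V.
I_D = (V_DD − V_GS)/R = (8 − 2.63) / 15.1 = 0.356 mA.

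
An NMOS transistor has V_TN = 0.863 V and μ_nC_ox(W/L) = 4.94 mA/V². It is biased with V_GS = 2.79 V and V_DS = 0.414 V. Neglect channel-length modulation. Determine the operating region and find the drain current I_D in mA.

Triode; I_D = 3.52 mA

V_ov = V_GS − V_TN = 2.79 − 0.863 = 1.93 V.
Since V_DS = 0.414 V < V_ov = 1.93 V, the device is in the triode region.
I_D = k_n [V_ov · V_DS − ½ V_DS²] = 4.94 × [1.93 × 0.414 − 0.5 × 0.414²] = 3.52 mA.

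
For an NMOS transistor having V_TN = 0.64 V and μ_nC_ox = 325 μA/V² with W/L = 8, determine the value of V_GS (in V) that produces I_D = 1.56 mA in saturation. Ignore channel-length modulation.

V_GS = 1.74 V

k_n = μ_nC_ox · (W/L) = 2.6 mA/V².
In saturation I_D = ½ k_n (V_GS − V_TN)², so V_GS − V_TN = √(2 I_D / k_n) = √(2 × 1.56 / 2.6) = 1.1 V.
V_GS = 0.64 + 1.1 = 1.74 V.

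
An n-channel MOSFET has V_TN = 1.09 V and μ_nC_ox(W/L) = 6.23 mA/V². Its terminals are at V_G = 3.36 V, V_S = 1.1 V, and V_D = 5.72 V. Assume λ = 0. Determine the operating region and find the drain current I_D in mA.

V_GS = V_G − V_S = 3.36 − 1.1 = 2.26 V; V_DS = V_D − V_S = 5.72 − 1.1 = 4.62 V.
V_ov = V_GS − V_TN = 2.26 − 1.09 = 1.17 V.
Since V_DS = 4.62 V ≥ V_ov = 1.17 V, the device is in saturation.
I_D = ½ k_n V_ov² = 0.5 × 6.23 × 1.17² = 4.26 mA.

Saturation; I_D = 4.26 mA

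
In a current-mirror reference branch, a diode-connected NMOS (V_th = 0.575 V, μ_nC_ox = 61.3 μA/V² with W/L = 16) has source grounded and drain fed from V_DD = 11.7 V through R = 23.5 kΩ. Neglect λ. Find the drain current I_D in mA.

I_D = 0.433 mA

With gate tied to drain, V_GS = V_DS ≥ V_GS − V_th, so the device is in saturation.
k_n = μ_nC_ox · (W/L) = 0.9808 mA/V².
KCL at the drain: ½ k_n (V_GS − V_th)² = (V_DD − V_GS)/R.
Let x = V_GS − 0.575. Then 11.5 x² + x − 11.12 = 0, giving x = 0.94 V (positive root), so V_GS = 1.52 V.
I_D = (V_DD − V_GS)/R = (11.7 − 1.52) / 23.5 = 0.433 mA.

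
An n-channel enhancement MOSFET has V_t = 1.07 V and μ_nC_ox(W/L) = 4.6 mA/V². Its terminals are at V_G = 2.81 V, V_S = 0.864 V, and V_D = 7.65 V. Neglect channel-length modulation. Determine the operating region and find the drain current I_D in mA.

V_GS = V_G − V_S = 2.81 − 0.864 = 1.95 V; V_DS = V_D − V_S = 7.65 − 0.864 = 6.79 V.
V_ov = V_GS − V_t = 1.95 − 1.07 = 0.876 V.
Since V_DS = 6.79 V ≥ V_ov = 0.876 V, the device is in saturation.
I_D = ½ k_n V_ov² = 0.5 × 4.6 × 0.876² = 1.76 mA.

Saturation; I_D = 1.76 mA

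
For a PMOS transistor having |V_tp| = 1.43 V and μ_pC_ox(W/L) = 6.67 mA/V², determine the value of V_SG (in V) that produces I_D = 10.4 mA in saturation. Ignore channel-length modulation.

In saturation I_D = ½ k_p (V_SG − |V_tp|)², so V_SG − |V_tp| = √(2 I_D / k_p) = √(2 × 10.4 / 6.67) = 1.77 V.
V_SG = 1.43 + 1.77 = 3.2 V.

V_SG = 3.20 V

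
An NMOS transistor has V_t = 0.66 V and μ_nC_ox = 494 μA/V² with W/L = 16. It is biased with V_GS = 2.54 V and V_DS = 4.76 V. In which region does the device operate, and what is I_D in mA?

k_n = μ_nC_ox · (W/L) = 7.904 mA/V².
V_ov = V_GS − V_t = 2.54 − 0.66 = 1.88 V.
Since V_DS = 4.76 V ≥ V_ov = 1.88 V, the device is in saturation.
I_D = ½ k_n V_ov² = 0.5 × 7.904 × 1.88² = 14 mA.

Saturation; I_D = 14.0 mA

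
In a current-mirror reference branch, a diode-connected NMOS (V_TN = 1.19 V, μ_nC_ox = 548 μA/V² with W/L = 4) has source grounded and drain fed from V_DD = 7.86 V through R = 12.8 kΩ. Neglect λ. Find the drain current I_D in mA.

With gate tied to drain, V_GS = V_DS ≥ V_GS − V_TN, so the device is in saturation.
k_n = μ_nC_ox · (W/L) = 2.192 mA/V².
KCL at the drain: ½ k_n (V_GS − V_TN)² = (V_DD − V_GS)/R.
Let x = V_GS − 1.19. Then 14 x² + x − 6.67 = 0, giving x = 0.655 V (positive root), so V_GS = 1.84 V.
I_D = (V_DD − V_GS)/R = (7.86 − 1.84) / 12.8 = 0.47 mA.

I_D = 0.470 mA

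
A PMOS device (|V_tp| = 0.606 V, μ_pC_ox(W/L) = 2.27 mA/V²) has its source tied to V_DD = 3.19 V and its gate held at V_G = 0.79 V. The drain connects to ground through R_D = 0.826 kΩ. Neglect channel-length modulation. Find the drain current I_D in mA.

V_SG = V_DD − V_G = 3.19 − 0.79 = 2.4 V, so V_ov = 2.4 − 0.606 = 1.79 V.
Assume saturation: I_D = ½ k_p V_ov² = 0.5 × 2.27 × 1.79² = 3.65 mA, giving V_SD = V_DD − I_D R_D = 3.19 − 3.65 × 0.826 = 0.173 V.
But 0.173 V < V_ov = 1.79 V, so the device is actually in triode.
In triode I_D = k_p[V_ov V_SD − ½ V_SD²] and I_D = (V_DD − V_SD)/R_D. Equating: 0.938 V_SD² − 4.364 V_SD + 3.19 = 0, giving V_SD = 0.908 V (the root below V_ov).
I_D = (3.19 − 0.908) / 0.826 = 2.76 mA.

I_D = 2.76 mA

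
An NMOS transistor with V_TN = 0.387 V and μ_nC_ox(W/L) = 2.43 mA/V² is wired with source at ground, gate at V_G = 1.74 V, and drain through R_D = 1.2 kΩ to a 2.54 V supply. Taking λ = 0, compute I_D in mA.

V_GS = V_G = 1.74 V, so V_ov = 1.74 − 0.387 = 1.35 V.
Assume saturation: I_D = ½ k_n V_ov² = 0.5 × 2.43 × 1.35² = 2.22 mA, giving V_DS = V_DD − I_D R_D = 2.54 − 2.22 × 1.2 = -0.129 V.
But -0.129 V < V_ov = 1.35 V, so the device is actually in triode.
In triode I_D = k_n[V_ov V_DS − ½ V_DS²] and I_D = (V_DD − V_DS)/R_D. Equating: 1.46 V_DS² − 4.945 V_DS + 2.54 = 0, giving V_DS = 0.631 V (the root below V_ov).
I_D = (2.54 − 0.631) / 1.2 = 1.59 mA.

I_D = 1.59 mA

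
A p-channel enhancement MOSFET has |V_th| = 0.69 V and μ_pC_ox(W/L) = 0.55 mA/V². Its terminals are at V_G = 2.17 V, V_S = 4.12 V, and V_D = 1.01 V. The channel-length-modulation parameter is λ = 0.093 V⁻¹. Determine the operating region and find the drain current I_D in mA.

Saturation; I_D = 0.563 mA

V_SG = V_S − V_G = 4.12 − 2.17 = 1.95 V; V_SD = V_S − V_D = 4.12 − 1.01 = 3.11 V.
V_ov = V_SG − |V_th| = 1.95 − 0.69 = 1.26 V.
Since V_SD = 3.11 V ≥ V_ov = 1.26 V, the device is in saturation.
I_D = ½ k_p V_ov² (1 + λ V_SD) = 0.5 × 0.55 × 1.26² × (1 + 0.093 × 3.11) = 0.563 mA.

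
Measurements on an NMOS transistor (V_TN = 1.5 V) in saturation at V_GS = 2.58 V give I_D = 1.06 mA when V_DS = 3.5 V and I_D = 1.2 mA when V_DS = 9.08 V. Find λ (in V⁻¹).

With V_GS fixed, I_D ∝ (1 + λ V_DS) in saturation, so I_D2/I_D1 = (1 + λ V_DS2)/(1 + λ V_DS1).
1.2/1.06 = 1.132 = (1 + 9.08 λ)/(1 + 3.5 λ).
Solving: λ (I_D1 V_DS2 − I_D2 V_DS1) = I_D2 − I_D1, so λ = (1.2 − 1.06) / (1.06 × 9.08 − 1.2 × 3.5) = 0.14 / 5.42 = 0.0258 V⁻¹.

λ = 0.0258 V⁻¹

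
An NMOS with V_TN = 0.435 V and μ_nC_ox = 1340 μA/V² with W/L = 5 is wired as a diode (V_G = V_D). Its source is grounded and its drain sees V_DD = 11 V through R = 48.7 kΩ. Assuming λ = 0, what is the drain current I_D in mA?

I_D = 0.212 mA

With gate tied to drain, V_GS = V_DS ≥ V_GS − V_TN, so the device is in saturation.
k_n = μ_nC_ox · (W/L) = 6.7 mA/V².
KCL at the drain: ½ k_n (V_GS − V_TN)² = (V_DD − V_GS)/R.
Let x = V_GS − 0.435. Then 163 x² + x − 10.56 = 0, giving x = 0.251 V (positive root), so V_GS = 0.686 V.
I_D = (V_DD − V_GS)/R = (11 − 0.686) / 48.7 = 0.212 mA.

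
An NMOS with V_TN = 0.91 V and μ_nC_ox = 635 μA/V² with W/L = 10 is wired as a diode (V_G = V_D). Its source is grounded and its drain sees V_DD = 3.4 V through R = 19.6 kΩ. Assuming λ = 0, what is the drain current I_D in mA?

I_D = 0.117 mA

With gate tied to drain, V_GS = V_DS ≥ V_GS − V_TN, so the device is in saturation.
k_n = μ_nC_ox · (W/L) = 6.35 mA/V².
KCL at the drain: ½ k_n (V_GS − V_TN)² = (V_DD − V_GS)/R.
Let x = V_GS − 0.91. Then 62.2 x² + x − 2.49 = 0, giving x = 0.192 V (positive root), so V_GS = 1.1 V.
I_D = (V_DD − V_GS)/R = (3.4 − 1.1) / 19.6 = 0.117 mA.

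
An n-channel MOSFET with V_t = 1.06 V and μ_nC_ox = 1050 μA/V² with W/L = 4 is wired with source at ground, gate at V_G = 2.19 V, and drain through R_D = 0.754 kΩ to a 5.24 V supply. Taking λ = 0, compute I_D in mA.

I_D = 2.68 mA

V_GS = V_G = 2.19 V, so V_ov = 2.19 − 1.06 = 1.13 V.
k_n = μ_nC_ox · (W/L) = 4.2 mA/V².
Assume saturation: I_D = ½ k_n V_ov² = 0.5 × 4.2 × 1.13² = 2.68 mA, giving V_DS = V_DD − I_D R_D = 5.24 − 2.68 × 0.754 = 3.22 V.
V_DS = 3.22 V ≥ V_ov = 1.13 V, confirming saturation.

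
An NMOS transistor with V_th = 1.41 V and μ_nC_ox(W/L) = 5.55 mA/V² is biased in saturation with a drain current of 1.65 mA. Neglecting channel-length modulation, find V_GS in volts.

V_GS = 2.18 V

In saturation I_D = ½ k_n (V_GS − V_th)², so V_GS − V_th = √(2 I_D / k_n) = √(2 × 1.65 / 5.55) = 0.771 V.
V_GS = 1.41 + 0.771 = 2.18 V.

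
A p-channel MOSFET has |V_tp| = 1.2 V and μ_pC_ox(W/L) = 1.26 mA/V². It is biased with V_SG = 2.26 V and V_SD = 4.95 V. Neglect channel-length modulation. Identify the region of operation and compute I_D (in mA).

V_ov = V_SG − |V_tp| = 2.26 − 1.2 = 1.06 V.
Since V_SD = 4.95 V ≥ V_ov = 1.06 V, the device is in saturation.
I_D = ½ k_p V_ov² = 0.5 × 1.26 × 1.06² = 0.708 mA.

Saturation; I_D = 0.708 mA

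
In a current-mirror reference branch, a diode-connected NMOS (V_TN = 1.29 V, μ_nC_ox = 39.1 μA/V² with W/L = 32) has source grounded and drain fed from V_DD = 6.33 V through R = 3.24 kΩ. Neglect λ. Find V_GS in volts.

With gate tied to drain, V_GS = V_DS ≥ V_GS − V_TN, so the device is in saturation.
k_n = μ_nC_ox · (W/L) = 1.251 mA/V².
KCL at the drain: ½ k_n (V_GS − V_TN)² = (V_DD − V_GS)/R.
Let x = V_GS − 1.29. Then 2.03 x² + x − 5.04 = 0, giving x = 1.35 V (positive root), so V_GS = 2.64 V.
I_D = (V_DD − V_GS)/R = (6.33 − 2.64) / 3.24 = 1.14 mA.

V_GS = 2.64 V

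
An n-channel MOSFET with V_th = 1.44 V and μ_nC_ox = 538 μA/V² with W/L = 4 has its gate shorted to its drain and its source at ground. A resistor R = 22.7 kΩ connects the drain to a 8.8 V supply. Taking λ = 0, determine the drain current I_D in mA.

With gate tied to drain, V_GS = V_DS ≥ V_GS − V_th, so the device is in saturation.
k_n = μ_nC_ox · (W/L) = 2.152 mA/V².
KCL at the drain: ½ k_n (V_GS − V_th)² = (V_DD − V_GS)/R.
Let x = V_GS − 1.44. Then 24.4 x² + x − 7.36 = 0, giving x = 0.529 V (positive root), so V_GS = 1.97 V.
I_D = (V_DD − V_GS)/R = (8.8 − 1.97) / 22.7 = 0.301 mA.

I_D = 0.301 mA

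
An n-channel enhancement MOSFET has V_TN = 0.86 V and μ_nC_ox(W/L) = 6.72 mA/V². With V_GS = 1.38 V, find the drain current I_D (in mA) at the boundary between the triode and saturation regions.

I_D = 0.909 mA

At the boundary V_DS = V_ov = V_GS − V_TN = 1.38 − 0.86 = 0.52 V.
I_D = ½ k_n V_ov² = 0.5 × 6.72 × 0.52² = 0.909 mA.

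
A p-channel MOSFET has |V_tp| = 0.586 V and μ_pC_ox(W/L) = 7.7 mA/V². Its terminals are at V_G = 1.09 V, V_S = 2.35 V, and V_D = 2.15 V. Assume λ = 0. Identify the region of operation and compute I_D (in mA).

V_SG = V_S − V_G = 2.35 − 1.09 = 1.26 V; V_SD = V_S − V_D = 2.35 − 2.15 = 0.2 V.
V_ov = V_SG − |V_tp| = 1.26 − 0.586 = 0.674 V.
Since V_SD = 0.2 V < V_ov = 0.674 V, the device is in the triode region.
I_D = k_p [V_ov · V_SD − ½ V_SD²] = 7.7 × [0.674 × 0.2 − 0.5 × 0.2²] = 0.884 mA.

Triode; I_D = 0.884 mA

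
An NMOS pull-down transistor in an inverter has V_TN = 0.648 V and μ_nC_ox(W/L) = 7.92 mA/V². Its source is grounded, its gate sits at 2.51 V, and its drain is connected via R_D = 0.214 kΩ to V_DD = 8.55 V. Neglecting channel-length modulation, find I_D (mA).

V_GS = V_G = 2.51 V, so V_ov = 2.51 − 0.648 = 1.86 V.
Assume saturation: I_D = ½ k_n V_ov² = 0.5 × 7.92 × 1.86² = 13.7 mA, giving V_DS = V_DD − I_D R_D = 8.55 − 13.7 × 0.214 = 5.61 V.
V_DS = 5.61 V ≥ V_ov = 1.86 V, confirming saturation.

I_D = 13.7 mA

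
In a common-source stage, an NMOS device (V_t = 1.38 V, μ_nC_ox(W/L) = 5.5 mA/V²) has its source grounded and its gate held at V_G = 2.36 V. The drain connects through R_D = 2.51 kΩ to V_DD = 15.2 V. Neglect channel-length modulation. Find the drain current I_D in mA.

V_GS = V_G = 2.36 V, so V_ov = 2.36 − 1.38 = 0.98 V.
Assume saturation: I_D = ½ k_n V_ov² = 0.5 × 5.5 × 0.98² = 2.64 mA, giving V_DS = V_DD − I_D R_D = 15.2 − 2.64 × 2.51 = 8.57 V.
V_DS = 8.57 V ≥ V_ov = 0.98 V, confirming saturation.

I_D = 2.64 mA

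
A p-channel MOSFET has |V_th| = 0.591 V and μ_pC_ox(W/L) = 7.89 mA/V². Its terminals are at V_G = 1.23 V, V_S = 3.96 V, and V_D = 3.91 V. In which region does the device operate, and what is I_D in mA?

Triode; I_D = 0.834 mA

V_SG = V_S − V_G = 3.96 − 1.23 = 2.73 V; V_SD = V_S − V_D = 3.96 − 3.91 = 0.05 V.
V_ov = V_SG − |V_th| = 2.73 − 0.591 = 2.14 V.
Since V_SD = 0.05 V < V_ov = 2.14 V, the device is in the triode region.
I_D = k_p [V_ov · V_SD − ½ V_SD²] = 7.89 × [2.14 × 0.05 − 0.5 × 0.05²] = 0.834 mA.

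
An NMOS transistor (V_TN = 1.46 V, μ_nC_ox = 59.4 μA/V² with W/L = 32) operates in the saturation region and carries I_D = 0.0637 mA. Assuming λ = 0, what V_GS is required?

V_GS = 1.72 V

k_n = μ_nC_ox · (W/L) = 1.901 mA/V².
In saturation I_D = ½ k_n (V_GS − V_TN)², so V_GS − V_TN = √(2 I_D / k_n) = √(2 × 0.0637 / 1.901) = 0.259 V.
V_GS = 1.46 + 0.259 = 1.72 V.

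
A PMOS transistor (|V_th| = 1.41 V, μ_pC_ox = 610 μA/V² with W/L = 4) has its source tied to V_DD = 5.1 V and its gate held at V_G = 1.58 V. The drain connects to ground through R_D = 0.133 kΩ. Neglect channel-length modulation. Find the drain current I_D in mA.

I_D = 5.43 mA

V_SG = V_DD − V_G = 5.1 − 1.58 = 3.52 V, so V_ov = 3.52 − 1.41 = 2.11 V.
k_p = μ_pC_ox · (W/L) = 2.44 mA/V².
Assume saturation: I_D = ½ k_p V_ov² = 0.5 × 2.44 × 2.11² = 5.43 mA, giving V_SD = V_DD − I_D R_D = 5.1 − 5.43 × 0.133 = 4.38 V.
V_SD = 4.38 V ≥ V_ov = 2.11 V, confirming saturation.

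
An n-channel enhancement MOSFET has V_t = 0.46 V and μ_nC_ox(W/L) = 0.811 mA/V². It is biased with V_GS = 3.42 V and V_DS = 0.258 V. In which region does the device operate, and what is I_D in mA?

Triode; I_D = 0.592 mA

V_ov = V_GS − V_t = 3.42 − 0.46 = 2.96 V.
Since V_DS = 0.258 V < V_ov = 2.96 V, the device is in the triode region.
I_D = k_n [V_ov · V_DS − ½ V_DS²] = 0.811 × [2.96 × 0.258 − 0.5 × 0.258²] = 0.592 mA.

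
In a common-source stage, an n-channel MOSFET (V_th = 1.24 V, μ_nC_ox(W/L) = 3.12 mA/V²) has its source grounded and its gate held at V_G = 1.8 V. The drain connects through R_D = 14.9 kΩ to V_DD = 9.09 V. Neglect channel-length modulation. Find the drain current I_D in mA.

V_GS = V_G = 1.8 V, so V_ov = 1.8 − 1.24 = 0.56 V.
Assume saturation: I_D = ½ k_n V_ov² = 0.5 × 3.12 × 0.56² = 0.489 mA, giving V_DS = V_DD − I_D R_D = 9.09 − 0.489 × 14.9 = 1.8 V.
V_DS = 1.8 V ≥ V_ov = 0.56 V, confirming saturation.

I_D = 0.489 mA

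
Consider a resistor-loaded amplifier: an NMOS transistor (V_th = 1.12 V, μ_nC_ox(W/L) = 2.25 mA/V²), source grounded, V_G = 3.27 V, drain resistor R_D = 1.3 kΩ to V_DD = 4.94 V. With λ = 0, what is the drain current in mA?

I_D = 3.18 mA

V_GS = V_G = 3.27 V, so V_ov = 3.27 − 1.12 = 2.15 V.
Assume saturation: I_D = ½ k_n V_ov² = 0.5 × 2.25 × 2.15² = 5.2 mA, giving V_DS = V_DD − I_D R_D = 4.94 − 5.2 × 1.3 = -1.82 V.
But -1.82 V < V_ov = 2.15 V, so the device is actually in triode.
In triode I_D = k_n[V_ov V_DS − ½ V_DS²] and I_D = (V_DD − V_DS)/R_D. Equating: 1.46 V_DS² − 7.289 V_DS + 4.94 = 0, giving V_DS = 0.809 V (the root below V_ov).
I_D = (4.94 − 0.809) / 1.3 = 3.18 mA.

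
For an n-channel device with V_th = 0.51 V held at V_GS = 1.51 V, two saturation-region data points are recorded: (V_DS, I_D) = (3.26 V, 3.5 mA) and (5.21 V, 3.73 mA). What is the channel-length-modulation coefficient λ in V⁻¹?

λ = 0.0379 V⁻¹

With V_GS fixed, I_D ∝ (1 + λ V_DS) in saturation, so I_D2/I_D1 = (1 + λ V_DS2)/(1 + λ V_DS1).
3.73/3.5 = 1.066 = (1 + 5.21 λ)/(1 + 3.26 λ).
Solving: λ (I_D1 V_DS2 − I_D2 V_DS1) = I_D2 − I_D1, so λ = (3.73 − 3.5) / (3.5 × 5.21 − 3.73 × 3.26) = 0.23 / 6.08 = 0.0379 V⁻¹.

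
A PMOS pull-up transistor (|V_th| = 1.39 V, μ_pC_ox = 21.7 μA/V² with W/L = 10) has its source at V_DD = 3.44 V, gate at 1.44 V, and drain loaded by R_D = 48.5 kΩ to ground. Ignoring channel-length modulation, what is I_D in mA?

I_D = 0.0404 mA

V_SG = V_DD − V_G = 3.44 − 1.44 = 2 V, so V_ov = 2 − 1.39 = 0.61 V.
k_p = μ_pC_ox · (W/L) = 0.217 mA/V².
Assume saturation: I_D = ½ k_p V_ov² = 0.5 × 0.217 × 0.61² = 0.0404 mA, giving V_SD = V_DD − I_D R_D = 3.44 − 0.0404 × 48.5 = 1.48 V.
V_SD = 1.48 V ≥ V_ov = 0.61 V, confirming saturation.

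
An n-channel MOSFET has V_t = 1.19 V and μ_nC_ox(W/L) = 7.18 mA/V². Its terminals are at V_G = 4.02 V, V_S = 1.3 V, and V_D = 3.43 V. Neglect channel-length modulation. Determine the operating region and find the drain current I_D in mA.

V_GS = V_G − V_S = 4.02 − 1.3 = 2.72 V; V_DS = V_D − V_S = 3.43 − 1.3 = 2.13 V.
V_ov = V_GS − V_t = 2.72 − 1.19 = 1.53 V.
Since V_DS = 2.13 V ≥ V_ov = 1.53 V, the device is in saturation.
I_D = ½ k_n V_ov² = 0.5 × 7.18 × 1.53² = 8.4 mA.

Saturation; I_D = 8.40 mA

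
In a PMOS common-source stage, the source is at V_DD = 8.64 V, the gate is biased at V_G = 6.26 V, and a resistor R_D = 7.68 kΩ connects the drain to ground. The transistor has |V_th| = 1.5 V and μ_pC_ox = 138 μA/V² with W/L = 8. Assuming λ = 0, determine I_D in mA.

V_SG = V_DD − V_G = 8.64 − 6.26 = 2.38 V, so V_ov = 2.38 − 1.5 = 0.88 V.
k_p = μ_pC_ox · (W/L) = 1.104 mA/V².
Assume saturation: I_D = ½ k_p V_ov² = 0.5 × 1.104 × 0.88² = 0.427 mA, giving V_SD = V_DD − I_D R_D = 8.64 − 0.427 × 7.68 = 5.36 V.
V_SD = 5.36 V ≥ V_ov = 0.88 V, confirming saturation.

I_D = 0.427 mA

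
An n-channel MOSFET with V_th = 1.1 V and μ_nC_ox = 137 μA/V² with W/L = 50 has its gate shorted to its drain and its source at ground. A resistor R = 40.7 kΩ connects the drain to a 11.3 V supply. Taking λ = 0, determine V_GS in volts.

With gate tied to drain, V_GS = V_DS ≥ V_GS − V_th, so the device is in saturation.
k_n = μ_nC_ox · (W/L) = 6.85 mA/V².
KCL at the drain: ½ k_n (V_GS − V_th)² = (V_DD − V_GS)/R.
Let x = V_GS − 1.1. Then 139 x² + x − 10.2 = 0, giving x = 0.267 V (positive root), so V_GS = 1.37 V.
I_D = (V_DD − V_GS)/R = (11.3 − 1.37) / 40.7 = 0.244 mA.

V_GS = 1.37 V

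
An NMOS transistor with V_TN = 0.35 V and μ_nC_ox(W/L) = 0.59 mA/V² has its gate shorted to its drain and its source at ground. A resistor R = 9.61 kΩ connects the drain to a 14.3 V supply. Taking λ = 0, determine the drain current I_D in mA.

With gate tied to drain, V_GS = V_DS ≥ V_GS − V_TN, so the device is in saturation.
KCL at the drain: ½ k_n (V_GS − V_TN)² = (V_DD − V_GS)/R.
Let x = V_GS − 0.35. Then 2.83 x² + x − 13.95 = 0, giving x = 2.05 V (positive root), so V_GS = 2.4 V.
I_D = (V_DD − V_GS)/R = (14.3 − 2.4) / 9.61 = 1.24 mA.

I_D = 1.24 mA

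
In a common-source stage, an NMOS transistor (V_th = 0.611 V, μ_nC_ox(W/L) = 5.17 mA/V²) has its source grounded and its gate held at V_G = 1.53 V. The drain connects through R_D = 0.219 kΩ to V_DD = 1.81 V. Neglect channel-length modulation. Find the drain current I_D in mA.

V_GS = V_G = 1.53 V, so V_ov = 1.53 − 0.611 = 0.919 V.
Assume saturation: I_D = ½ k_n V_ov² = 0.5 × 5.17 × 0.919² = 2.18 mA, giving V_DS = V_DD − I_D R_D = 1.81 − 2.18 × 0.219 = 1.33 V.
V_DS = 1.33 V ≥ V_ov = 0.919 V, confirming saturation.

I_D = 2.18 mA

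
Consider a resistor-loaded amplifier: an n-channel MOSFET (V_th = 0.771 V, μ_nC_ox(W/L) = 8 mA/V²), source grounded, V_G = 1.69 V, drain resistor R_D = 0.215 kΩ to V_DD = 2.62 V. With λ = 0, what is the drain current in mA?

V_GS = V_G = 1.69 V, so V_ov = 1.69 − 0.771 = 0.919 V.
Assume saturation: I_D = ½ k_n V_ov² = 0.5 × 8 × 0.919² = 3.38 mA, giving V_DS = V_DD − I_D R_D = 2.62 − 3.38 × 0.215 = 1.89 V.
V_DS = 1.89 V ≥ V_ov = 0.919 V, confirming saturation.

I_D = 3.38 mA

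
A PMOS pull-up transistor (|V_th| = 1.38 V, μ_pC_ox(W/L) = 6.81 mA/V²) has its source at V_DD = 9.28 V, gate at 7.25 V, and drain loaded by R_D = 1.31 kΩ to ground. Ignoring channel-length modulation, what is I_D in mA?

I_D = 1.44 mA

V_SG = V_DD − V_G = 9.28 − 7.25 = 2.03 V, so V_ov = 2.03 − 1.38 = 0.65 V.
Assume saturation: I_D = ½ k_p V_ov² = 0.5 × 6.81 × 0.65² = 1.44 mA, giving V_SD = V_DD − I_D R_D = 9.28 − 1.44 × 1.31 = 7.4 V.
V_SD = 7.4 V ≥ V_ov = 0.65 V, confirming saturation.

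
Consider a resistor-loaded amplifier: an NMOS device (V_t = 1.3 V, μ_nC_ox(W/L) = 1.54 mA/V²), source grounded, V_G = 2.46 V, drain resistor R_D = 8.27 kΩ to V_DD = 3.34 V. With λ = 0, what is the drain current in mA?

I_D = 0.376 mA

V_GS = V_G = 2.46 V, so V_ov = 2.46 − 1.3 = 1.16 V.
Assume saturation: I_D = ½ k_n V_ov² = 0.5 × 1.54 × 1.16² = 1.04 mA, giving V_DS = V_DD − I_D R_D = 3.34 − 1.04 × 8.27 = -5.23 V.
But -5.23 V < V_ov = 1.16 V, so the device is actually in triode.
In triode I_D = k_n[V_ov V_DS − ½ V_DS²] and I_D = (V_DD − V_DS)/R_D. Equating: 6.37 V_DS² − 15.77 V_DS + 3.34 = 0, giving V_DS = 0.234 V (the root below V_ov).
I_D = (3.34 − 0.234) / 8.27 = 0.376 mA.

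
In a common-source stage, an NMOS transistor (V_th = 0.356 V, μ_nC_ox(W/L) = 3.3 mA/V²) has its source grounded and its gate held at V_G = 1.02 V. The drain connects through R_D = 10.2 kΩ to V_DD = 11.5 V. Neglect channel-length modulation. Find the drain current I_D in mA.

I_D = 0.727 mA

V_GS = V_G = 1.02 V, so V_ov = 1.02 − 0.356 = 0.664 V.
Assume saturation: I_D = ½ k_n V_ov² = 0.5 × 3.3 × 0.664² = 0.727 mA, giving V_DS = V_DD − I_D R_D = 11.5 − 0.727 × 10.2 = 4.08 V.
V_DS = 4.08 V ≥ V_ov = 0.664 V, confirming saturation.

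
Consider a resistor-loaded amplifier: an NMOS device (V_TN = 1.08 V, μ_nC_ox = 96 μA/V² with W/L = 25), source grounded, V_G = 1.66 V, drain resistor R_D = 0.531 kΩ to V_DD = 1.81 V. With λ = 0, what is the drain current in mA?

V_GS = V_G = 1.66 V, so V_ov = 1.66 − 1.08 = 0.58 V.
k_n = μ_nC_ox · (W/L) = 2.4 mA/V².
Assume saturation: I_D = ½ k_n V_ov² = 0.5 × 2.4 × 0.58² = 0.404 mA, giving V_DS = V_DD − I_D R_D = 1.81 − 0.404 × 0.531 = 1.6 V.
V_DS = 1.6 V ≥ V_ov = 0.58 V, confirming saturation.

I_D = 0.404 mA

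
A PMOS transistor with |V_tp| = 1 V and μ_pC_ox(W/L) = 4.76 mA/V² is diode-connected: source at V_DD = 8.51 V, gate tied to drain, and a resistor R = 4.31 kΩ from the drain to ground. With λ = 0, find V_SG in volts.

With gate tied to drain, V_SG = V_SD ≥ V_SG − |V_tp|, so the device is in saturation.
KCL at the drain: ½ k_p (V_SG − |V_tp|)² = (V_DD − V_SG)/R.
Let x = V_SG − 1. Then 10.3 x² + x − 7.51 = 0, giving x = 0.808 V (positive root), so V_SG = 1.81 V.
I_D = (V_DD − V_SG)/R = (8.51 − 1.81) / 4.31 = 1.55 mA.

V_SG = 1.81 V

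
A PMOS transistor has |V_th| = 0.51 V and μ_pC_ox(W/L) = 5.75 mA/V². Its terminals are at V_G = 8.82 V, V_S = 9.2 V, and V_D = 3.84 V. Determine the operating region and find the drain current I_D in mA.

V_SG = V_S − V_G = 9.2 − 8.82 = 0.38 V; V_SD = V_S − V_D = 9.2 − 3.84 = 5.36 V.
V_SG = 0.38 V < |V_th| = 0.51 V, so the transistor is in cutoff.

Cutoff; I_D = 0 mA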